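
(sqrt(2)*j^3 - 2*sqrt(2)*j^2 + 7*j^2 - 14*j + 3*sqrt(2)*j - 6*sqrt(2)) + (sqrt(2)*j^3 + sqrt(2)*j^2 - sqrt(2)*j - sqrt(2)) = 2*sqrt(2)*j^3 - sqrt(2)*j^2 + 7*j^2 - 14*j + 2*sqrt(2)*j - 7*sqrt(2)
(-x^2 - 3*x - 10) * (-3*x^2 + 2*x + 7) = 3*x^4 + 7*x^3 + 17*x^2 - 41*x - 70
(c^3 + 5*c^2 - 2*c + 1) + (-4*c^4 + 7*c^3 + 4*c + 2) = -4*c^4 + 8*c^3 + 5*c^2 + 2*c + 3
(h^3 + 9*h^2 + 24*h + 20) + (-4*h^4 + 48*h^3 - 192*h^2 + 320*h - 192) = -4*h^4 + 49*h^3 - 183*h^2 + 344*h - 172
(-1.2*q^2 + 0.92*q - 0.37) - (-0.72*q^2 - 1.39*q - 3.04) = -0.48*q^2 + 2.31*q + 2.67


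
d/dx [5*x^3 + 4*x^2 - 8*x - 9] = 15*x^2 + 8*x - 8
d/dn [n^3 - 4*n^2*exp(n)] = n*(-4*n*exp(n) + 3*n - 8*exp(n))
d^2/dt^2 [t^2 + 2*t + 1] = 2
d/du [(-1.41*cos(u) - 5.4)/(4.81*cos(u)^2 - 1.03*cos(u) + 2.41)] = (-6.7821*cos(u)^2 - 51.948*cos(u) + 8.9601)*sin(u)/(23.1361*cos(u)^4 - 9.9086*cos(u)^3 + 24.2451*cos(u)^2 - 4.9646*cos(u) + 5.8081)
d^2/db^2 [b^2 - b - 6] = 2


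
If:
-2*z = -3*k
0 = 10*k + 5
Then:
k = -1/2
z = -3/4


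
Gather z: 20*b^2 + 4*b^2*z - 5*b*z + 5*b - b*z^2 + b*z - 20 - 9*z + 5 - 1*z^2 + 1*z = 20*b^2 + 5*b + z^2*(-b - 1) + z*(4*b^2 - 4*b - 8) - 15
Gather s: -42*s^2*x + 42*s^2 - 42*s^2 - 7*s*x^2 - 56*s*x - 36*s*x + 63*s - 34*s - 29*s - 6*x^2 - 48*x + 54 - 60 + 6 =-42*s^2*x + s*(-7*x^2 - 92*x) - 6*x^2 - 48*x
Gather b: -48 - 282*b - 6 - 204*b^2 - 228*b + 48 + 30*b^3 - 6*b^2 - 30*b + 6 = 30*b^3 - 210*b^2 - 540*b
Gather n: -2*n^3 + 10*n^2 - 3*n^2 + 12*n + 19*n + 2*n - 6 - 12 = -2*n^3 + 7*n^2 + 33*n - 18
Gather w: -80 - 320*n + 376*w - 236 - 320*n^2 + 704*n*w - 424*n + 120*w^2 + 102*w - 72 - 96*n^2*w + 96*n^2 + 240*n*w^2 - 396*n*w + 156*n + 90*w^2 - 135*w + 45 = -224*n^2 - 588*n + w^2*(240*n + 210) + w*(-96*n^2 + 308*n + 343) - 343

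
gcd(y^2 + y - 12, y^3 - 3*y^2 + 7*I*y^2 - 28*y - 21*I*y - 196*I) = y + 4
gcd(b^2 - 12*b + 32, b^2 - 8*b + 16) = b - 4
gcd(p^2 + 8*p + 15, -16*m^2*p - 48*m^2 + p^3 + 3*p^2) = p + 3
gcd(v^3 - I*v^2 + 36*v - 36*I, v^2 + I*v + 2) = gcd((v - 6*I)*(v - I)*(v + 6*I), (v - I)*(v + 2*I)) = v - I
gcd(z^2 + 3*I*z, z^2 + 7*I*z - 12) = z + 3*I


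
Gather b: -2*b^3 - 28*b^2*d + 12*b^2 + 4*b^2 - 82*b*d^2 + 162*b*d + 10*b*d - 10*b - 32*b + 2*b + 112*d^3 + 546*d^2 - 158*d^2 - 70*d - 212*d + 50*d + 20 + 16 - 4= -2*b^3 + b^2*(16 - 28*d) + b*(-82*d^2 + 172*d - 40) + 112*d^3 + 388*d^2 - 232*d + 32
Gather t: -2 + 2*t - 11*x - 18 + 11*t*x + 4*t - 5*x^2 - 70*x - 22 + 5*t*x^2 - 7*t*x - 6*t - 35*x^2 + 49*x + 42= t*(5*x^2 + 4*x) - 40*x^2 - 32*x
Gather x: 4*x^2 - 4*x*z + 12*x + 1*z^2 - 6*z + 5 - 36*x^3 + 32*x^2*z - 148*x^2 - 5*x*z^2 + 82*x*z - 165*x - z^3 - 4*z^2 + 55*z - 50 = -36*x^3 + x^2*(32*z - 144) + x*(-5*z^2 + 78*z - 153) - z^3 - 3*z^2 + 49*z - 45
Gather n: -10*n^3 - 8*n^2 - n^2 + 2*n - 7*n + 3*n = -10*n^3 - 9*n^2 - 2*n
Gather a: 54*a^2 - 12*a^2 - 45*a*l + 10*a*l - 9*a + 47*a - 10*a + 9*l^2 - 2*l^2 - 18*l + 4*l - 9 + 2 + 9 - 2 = 42*a^2 + a*(28 - 35*l) + 7*l^2 - 14*l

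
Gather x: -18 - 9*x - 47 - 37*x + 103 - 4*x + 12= 50 - 50*x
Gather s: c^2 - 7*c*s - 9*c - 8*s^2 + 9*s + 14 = c^2 - 9*c - 8*s^2 + s*(9 - 7*c) + 14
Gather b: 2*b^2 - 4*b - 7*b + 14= 2*b^2 - 11*b + 14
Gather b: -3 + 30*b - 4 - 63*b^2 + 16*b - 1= -63*b^2 + 46*b - 8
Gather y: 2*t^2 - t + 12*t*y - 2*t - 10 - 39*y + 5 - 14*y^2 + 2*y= 2*t^2 - 3*t - 14*y^2 + y*(12*t - 37) - 5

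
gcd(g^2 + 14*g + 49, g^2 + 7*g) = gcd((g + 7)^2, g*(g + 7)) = g + 7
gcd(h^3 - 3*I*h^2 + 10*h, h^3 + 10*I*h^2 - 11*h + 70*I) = 1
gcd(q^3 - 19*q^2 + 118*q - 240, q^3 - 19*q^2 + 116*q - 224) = q - 8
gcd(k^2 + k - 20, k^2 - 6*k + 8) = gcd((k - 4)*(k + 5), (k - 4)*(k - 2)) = k - 4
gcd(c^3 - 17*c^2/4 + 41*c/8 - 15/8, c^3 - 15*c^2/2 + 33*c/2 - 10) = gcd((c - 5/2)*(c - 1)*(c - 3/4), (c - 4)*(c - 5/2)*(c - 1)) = c^2 - 7*c/2 + 5/2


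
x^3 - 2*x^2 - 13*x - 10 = (x - 5)*(x + 1)*(x + 2)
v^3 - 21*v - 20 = (v - 5)*(v + 1)*(v + 4)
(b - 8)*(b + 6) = b^2 - 2*b - 48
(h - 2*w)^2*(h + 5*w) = h^3 + h^2*w - 16*h*w^2 + 20*w^3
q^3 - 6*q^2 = q^2*(q - 6)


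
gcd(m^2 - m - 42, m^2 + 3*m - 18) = m + 6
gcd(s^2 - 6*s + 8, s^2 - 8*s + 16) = s - 4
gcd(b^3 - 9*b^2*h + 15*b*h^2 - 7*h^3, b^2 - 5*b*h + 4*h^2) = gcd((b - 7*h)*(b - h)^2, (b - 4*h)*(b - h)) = b - h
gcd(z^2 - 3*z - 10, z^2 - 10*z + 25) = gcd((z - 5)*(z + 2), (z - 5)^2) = z - 5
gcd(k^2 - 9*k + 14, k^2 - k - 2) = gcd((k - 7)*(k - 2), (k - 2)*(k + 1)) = k - 2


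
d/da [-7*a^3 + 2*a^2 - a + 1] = -21*a^2 + 4*a - 1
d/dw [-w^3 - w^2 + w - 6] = -3*w^2 - 2*w + 1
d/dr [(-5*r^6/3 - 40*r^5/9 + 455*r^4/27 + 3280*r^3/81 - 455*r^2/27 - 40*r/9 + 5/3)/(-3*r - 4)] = 5*(135*r^6 + 504*r^5 - 339*r^4 - 2768*r^3 - 2351*r^2 + 728*r + 123)/(27*(9*r^2 + 24*r + 16))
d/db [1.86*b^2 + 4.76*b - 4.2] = 3.72*b + 4.76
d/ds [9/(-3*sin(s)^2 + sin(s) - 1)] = 9*(6*sin(s) - 1)*cos(s)/(3*sin(s)^2 - sin(s) + 1)^2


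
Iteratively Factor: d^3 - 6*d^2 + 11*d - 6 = (d - 1)*(d^2 - 5*d + 6) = (d - 3)*(d - 1)*(d - 2)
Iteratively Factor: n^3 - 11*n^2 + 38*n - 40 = (n - 2)*(n^2 - 9*n + 20) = (n - 4)*(n - 2)*(n - 5)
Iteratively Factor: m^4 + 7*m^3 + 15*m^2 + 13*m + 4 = (m + 1)*(m^3 + 6*m^2 + 9*m + 4) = (m + 1)^2*(m^2 + 5*m + 4) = (m + 1)^2*(m + 4)*(m + 1)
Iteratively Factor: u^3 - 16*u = (u - 4)*(u^2 + 4*u) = u*(u - 4)*(u + 4)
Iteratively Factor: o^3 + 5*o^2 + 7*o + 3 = (o + 1)*(o^2 + 4*o + 3) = (o + 1)^2*(o + 3)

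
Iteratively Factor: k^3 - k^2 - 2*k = (k - 2)*(k^2 + k) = (k - 2)*(k + 1)*(k)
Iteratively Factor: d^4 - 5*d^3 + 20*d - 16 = (d + 2)*(d^3 - 7*d^2 + 14*d - 8) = (d - 1)*(d + 2)*(d^2 - 6*d + 8) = (d - 2)*(d - 1)*(d + 2)*(d - 4)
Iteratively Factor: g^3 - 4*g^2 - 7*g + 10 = (g - 5)*(g^2 + g - 2) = (g - 5)*(g - 1)*(g + 2)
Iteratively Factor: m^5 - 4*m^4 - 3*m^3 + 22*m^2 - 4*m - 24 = (m - 3)*(m^4 - m^3 - 6*m^2 + 4*m + 8) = (m - 3)*(m - 2)*(m^3 + m^2 - 4*m - 4) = (m - 3)*(m - 2)*(m + 1)*(m^2 - 4) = (m - 3)*(m - 2)^2*(m + 1)*(m + 2)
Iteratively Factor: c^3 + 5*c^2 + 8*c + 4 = (c + 1)*(c^2 + 4*c + 4) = (c + 1)*(c + 2)*(c + 2)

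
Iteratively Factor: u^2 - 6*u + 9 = (u - 3)*(u - 3)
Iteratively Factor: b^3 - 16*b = (b - 4)*(b^2 + 4*b) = (b - 4)*(b + 4)*(b)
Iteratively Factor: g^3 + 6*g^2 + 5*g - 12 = (g + 3)*(g^2 + 3*g - 4) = (g - 1)*(g + 3)*(g + 4)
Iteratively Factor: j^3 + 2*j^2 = (j)*(j^2 + 2*j) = j^2*(j + 2)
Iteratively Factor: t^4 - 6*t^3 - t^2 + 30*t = (t + 2)*(t^3 - 8*t^2 + 15*t) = (t - 3)*(t + 2)*(t^2 - 5*t) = (t - 5)*(t - 3)*(t + 2)*(t)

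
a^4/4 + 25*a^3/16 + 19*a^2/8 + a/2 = a*(a/4 + 1/2)*(a + 1/4)*(a + 4)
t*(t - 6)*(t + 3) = t^3 - 3*t^2 - 18*t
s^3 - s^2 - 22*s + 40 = (s - 4)*(s - 2)*(s + 5)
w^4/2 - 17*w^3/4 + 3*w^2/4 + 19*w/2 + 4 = (w/2 + 1/2)*(w - 8)*(w - 2)*(w + 1/2)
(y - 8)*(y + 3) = y^2 - 5*y - 24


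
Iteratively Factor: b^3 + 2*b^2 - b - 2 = (b - 1)*(b^2 + 3*b + 2) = (b - 1)*(b + 2)*(b + 1)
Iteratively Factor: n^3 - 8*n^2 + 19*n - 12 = (n - 4)*(n^2 - 4*n + 3) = (n - 4)*(n - 3)*(n - 1)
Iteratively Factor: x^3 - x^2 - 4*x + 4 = (x - 1)*(x^2 - 4) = (x - 2)*(x - 1)*(x + 2)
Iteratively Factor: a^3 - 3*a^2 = (a - 3)*(a^2) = a*(a - 3)*(a)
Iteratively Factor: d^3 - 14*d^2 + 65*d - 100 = (d - 4)*(d^2 - 10*d + 25) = (d - 5)*(d - 4)*(d - 5)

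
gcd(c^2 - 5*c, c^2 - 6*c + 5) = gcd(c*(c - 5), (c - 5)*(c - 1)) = c - 5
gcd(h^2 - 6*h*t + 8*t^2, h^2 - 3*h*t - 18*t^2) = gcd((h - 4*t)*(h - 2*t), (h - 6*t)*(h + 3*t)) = 1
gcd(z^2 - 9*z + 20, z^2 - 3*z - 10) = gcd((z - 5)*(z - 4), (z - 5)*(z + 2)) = z - 5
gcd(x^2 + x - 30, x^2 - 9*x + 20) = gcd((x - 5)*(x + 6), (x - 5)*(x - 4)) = x - 5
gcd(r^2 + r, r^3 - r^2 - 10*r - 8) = r + 1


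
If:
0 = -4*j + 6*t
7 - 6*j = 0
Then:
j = 7/6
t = 7/9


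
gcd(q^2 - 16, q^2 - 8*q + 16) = q - 4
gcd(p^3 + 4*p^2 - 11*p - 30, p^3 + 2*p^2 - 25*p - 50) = p^2 + 7*p + 10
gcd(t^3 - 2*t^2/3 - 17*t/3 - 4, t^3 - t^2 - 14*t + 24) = t - 3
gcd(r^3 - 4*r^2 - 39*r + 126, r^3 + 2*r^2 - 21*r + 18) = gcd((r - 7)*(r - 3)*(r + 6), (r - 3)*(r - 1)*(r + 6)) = r^2 + 3*r - 18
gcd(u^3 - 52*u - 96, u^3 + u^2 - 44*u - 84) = u^2 + 8*u + 12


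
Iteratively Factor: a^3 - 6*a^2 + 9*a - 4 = (a - 1)*(a^2 - 5*a + 4) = (a - 1)^2*(a - 4)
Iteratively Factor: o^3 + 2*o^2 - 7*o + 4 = (o - 1)*(o^2 + 3*o - 4) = (o - 1)^2*(o + 4)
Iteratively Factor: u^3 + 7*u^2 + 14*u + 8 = (u + 2)*(u^2 + 5*u + 4) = (u + 1)*(u + 2)*(u + 4)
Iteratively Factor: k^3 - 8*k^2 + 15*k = (k - 5)*(k^2 - 3*k) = k*(k - 5)*(k - 3)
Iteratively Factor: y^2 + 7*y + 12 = (y + 3)*(y + 4)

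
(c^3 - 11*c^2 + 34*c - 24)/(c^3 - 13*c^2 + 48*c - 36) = (c - 4)/(c - 6)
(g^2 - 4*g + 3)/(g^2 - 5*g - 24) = (-g^2 + 4*g - 3)/(-g^2 + 5*g + 24)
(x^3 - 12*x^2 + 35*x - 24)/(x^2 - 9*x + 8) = x - 3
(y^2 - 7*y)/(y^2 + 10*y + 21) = y*(y - 7)/(y^2 + 10*y + 21)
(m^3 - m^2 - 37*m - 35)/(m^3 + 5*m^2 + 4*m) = (m^2 - 2*m - 35)/(m*(m + 4))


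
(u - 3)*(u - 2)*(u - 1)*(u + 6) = u^4 - 25*u^2 + 60*u - 36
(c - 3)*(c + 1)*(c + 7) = c^3 + 5*c^2 - 17*c - 21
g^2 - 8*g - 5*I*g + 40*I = (g - 8)*(g - 5*I)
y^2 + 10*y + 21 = (y + 3)*(y + 7)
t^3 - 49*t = t*(t - 7)*(t + 7)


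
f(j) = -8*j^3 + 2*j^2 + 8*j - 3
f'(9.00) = -1900.00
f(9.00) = -5601.00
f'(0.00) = 8.00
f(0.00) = -3.00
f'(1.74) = -57.70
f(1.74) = -25.17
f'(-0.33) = 4.07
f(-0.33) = -5.13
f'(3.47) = -267.10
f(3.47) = -285.41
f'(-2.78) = -188.60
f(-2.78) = 162.10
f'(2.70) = -156.16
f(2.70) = -124.28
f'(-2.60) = -164.64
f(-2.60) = 130.33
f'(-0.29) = 4.82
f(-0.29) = -4.96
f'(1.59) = -46.31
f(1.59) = -17.38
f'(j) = -24*j^2 + 4*j + 8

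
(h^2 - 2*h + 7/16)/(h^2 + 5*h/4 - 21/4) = (h - 1/4)/(h + 3)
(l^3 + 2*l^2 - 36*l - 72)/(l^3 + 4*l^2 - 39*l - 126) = (l^2 + 8*l + 12)/(l^2 + 10*l + 21)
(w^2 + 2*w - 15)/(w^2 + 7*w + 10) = (w - 3)/(w + 2)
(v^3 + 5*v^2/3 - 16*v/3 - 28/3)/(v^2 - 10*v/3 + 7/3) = (v^2 + 4*v + 4)/(v - 1)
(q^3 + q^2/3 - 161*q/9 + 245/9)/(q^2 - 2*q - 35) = (9*q^2 - 42*q + 49)/(9*(q - 7))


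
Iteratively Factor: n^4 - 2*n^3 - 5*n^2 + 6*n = (n - 1)*(n^3 - n^2 - 6*n) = (n - 1)*(n + 2)*(n^2 - 3*n) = (n - 3)*(n - 1)*(n + 2)*(n)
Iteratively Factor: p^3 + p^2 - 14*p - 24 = (p + 2)*(p^2 - p - 12) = (p - 4)*(p + 2)*(p + 3)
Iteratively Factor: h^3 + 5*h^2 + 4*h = (h + 1)*(h^2 + 4*h) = h*(h + 1)*(h + 4)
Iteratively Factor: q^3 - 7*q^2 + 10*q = (q)*(q^2 - 7*q + 10) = q*(q - 2)*(q - 5)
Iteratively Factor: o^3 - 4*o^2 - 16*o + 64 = (o - 4)*(o^2 - 16) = (o - 4)^2*(o + 4)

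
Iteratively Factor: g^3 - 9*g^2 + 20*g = (g - 5)*(g^2 - 4*g) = (g - 5)*(g - 4)*(g)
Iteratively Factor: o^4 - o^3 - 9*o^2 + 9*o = (o - 3)*(o^3 + 2*o^2 - 3*o) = (o - 3)*(o + 3)*(o^2 - o) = o*(o - 3)*(o + 3)*(o - 1)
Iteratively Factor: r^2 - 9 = (r + 3)*(r - 3)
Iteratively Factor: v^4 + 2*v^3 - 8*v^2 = (v - 2)*(v^3 + 4*v^2) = v*(v - 2)*(v^2 + 4*v) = v*(v - 2)*(v + 4)*(v)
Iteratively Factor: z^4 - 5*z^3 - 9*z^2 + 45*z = (z + 3)*(z^3 - 8*z^2 + 15*z) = z*(z + 3)*(z^2 - 8*z + 15) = z*(z - 3)*(z + 3)*(z - 5)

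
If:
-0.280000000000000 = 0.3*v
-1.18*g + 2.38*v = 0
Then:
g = -1.88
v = -0.93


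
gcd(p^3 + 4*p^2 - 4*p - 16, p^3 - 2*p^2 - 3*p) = 1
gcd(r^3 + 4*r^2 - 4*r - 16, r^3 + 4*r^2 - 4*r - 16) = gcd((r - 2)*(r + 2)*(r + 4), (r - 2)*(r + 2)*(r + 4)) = r^3 + 4*r^2 - 4*r - 16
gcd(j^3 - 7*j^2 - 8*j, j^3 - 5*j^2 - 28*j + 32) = j - 8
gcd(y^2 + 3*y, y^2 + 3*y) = y^2 + 3*y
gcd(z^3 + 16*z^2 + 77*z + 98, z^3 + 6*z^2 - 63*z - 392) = z^2 + 14*z + 49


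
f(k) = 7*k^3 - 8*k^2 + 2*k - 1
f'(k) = 21*k^2 - 16*k + 2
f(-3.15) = -305.47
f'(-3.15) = 260.77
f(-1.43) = -40.69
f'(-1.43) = 67.82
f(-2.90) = -244.80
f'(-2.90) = 225.01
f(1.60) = 10.39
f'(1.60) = 30.16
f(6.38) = 1503.98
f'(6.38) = 754.71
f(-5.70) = -1568.67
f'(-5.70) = 775.49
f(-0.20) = -1.78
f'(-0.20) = 6.04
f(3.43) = 194.22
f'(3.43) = 194.18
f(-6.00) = -1813.00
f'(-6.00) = 854.00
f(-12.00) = -13273.00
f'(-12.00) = 3218.00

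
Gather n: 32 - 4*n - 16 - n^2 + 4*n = 16 - n^2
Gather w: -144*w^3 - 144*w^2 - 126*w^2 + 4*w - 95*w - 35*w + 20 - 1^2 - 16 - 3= -144*w^3 - 270*w^2 - 126*w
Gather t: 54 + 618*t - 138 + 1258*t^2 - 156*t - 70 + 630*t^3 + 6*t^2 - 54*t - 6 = 630*t^3 + 1264*t^2 + 408*t - 160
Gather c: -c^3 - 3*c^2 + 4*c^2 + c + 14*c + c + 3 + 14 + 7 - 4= -c^3 + c^2 + 16*c + 20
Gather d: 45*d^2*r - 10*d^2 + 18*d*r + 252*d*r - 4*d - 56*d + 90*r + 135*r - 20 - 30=d^2*(45*r - 10) + d*(270*r - 60) + 225*r - 50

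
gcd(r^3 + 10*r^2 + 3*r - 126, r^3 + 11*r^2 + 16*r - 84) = r^2 + 13*r + 42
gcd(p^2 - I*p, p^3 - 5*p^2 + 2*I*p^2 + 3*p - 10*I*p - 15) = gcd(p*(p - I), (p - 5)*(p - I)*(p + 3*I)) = p - I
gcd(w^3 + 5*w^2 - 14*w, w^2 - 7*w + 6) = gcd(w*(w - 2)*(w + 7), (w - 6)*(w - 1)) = 1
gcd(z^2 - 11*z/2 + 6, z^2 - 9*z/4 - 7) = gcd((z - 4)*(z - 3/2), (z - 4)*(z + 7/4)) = z - 4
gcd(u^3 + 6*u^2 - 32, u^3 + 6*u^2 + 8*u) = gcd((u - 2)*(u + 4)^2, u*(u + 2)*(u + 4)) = u + 4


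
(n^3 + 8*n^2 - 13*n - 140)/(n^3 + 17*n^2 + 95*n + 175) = (n - 4)/(n + 5)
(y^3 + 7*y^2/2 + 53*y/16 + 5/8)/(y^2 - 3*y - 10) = (16*y^2 + 24*y + 5)/(16*(y - 5))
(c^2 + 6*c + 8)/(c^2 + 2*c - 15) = (c^2 + 6*c + 8)/(c^2 + 2*c - 15)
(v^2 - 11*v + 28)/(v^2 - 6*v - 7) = (v - 4)/(v + 1)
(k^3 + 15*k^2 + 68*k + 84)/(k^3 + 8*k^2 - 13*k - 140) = (k^2 + 8*k + 12)/(k^2 + k - 20)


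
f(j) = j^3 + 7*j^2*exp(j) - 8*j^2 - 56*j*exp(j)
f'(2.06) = -905.37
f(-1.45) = 2.63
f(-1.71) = -7.37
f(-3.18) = -102.71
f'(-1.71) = 42.70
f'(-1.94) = 49.78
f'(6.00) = -22580.01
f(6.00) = -33960.02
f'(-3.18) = 87.39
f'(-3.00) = 81.62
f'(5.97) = -22403.75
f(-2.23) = -33.70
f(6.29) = -40661.21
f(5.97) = -33285.23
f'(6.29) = -23290.25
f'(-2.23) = 58.39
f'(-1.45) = 34.11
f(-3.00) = -87.50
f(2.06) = -697.25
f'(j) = 7*j^2*exp(j) + 3*j^2 - 42*j*exp(j) - 16*j - 56*exp(j)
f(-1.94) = -18.01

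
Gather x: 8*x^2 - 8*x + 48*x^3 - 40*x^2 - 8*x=48*x^3 - 32*x^2 - 16*x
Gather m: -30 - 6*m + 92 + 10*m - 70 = 4*m - 8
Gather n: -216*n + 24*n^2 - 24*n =24*n^2 - 240*n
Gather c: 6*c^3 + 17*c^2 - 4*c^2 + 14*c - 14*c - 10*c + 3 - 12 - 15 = 6*c^3 + 13*c^2 - 10*c - 24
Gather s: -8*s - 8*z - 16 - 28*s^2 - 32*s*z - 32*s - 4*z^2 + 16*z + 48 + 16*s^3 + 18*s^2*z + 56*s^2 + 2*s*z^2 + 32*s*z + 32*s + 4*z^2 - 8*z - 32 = 16*s^3 + s^2*(18*z + 28) + s*(2*z^2 - 8)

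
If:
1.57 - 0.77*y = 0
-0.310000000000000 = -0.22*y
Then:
No Solution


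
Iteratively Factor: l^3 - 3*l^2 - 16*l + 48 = (l - 4)*(l^2 + l - 12) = (l - 4)*(l - 3)*(l + 4)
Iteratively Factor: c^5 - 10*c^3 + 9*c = (c - 3)*(c^4 + 3*c^3 - c^2 - 3*c) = (c - 3)*(c + 3)*(c^3 - c) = c*(c - 3)*(c + 3)*(c^2 - 1) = c*(c - 3)*(c - 1)*(c + 3)*(c + 1)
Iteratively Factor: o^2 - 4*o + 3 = (o - 3)*(o - 1)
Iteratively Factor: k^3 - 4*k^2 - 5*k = (k)*(k^2 - 4*k - 5) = k*(k + 1)*(k - 5)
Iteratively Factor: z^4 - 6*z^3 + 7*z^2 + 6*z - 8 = (z - 2)*(z^3 - 4*z^2 - z + 4) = (z - 2)*(z - 1)*(z^2 - 3*z - 4) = (z - 4)*(z - 2)*(z - 1)*(z + 1)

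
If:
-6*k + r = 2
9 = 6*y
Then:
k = r/6 - 1/3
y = 3/2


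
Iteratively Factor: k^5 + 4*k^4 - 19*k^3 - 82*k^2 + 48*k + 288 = (k + 3)*(k^4 + k^3 - 22*k^2 - 16*k + 96) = (k - 4)*(k + 3)*(k^3 + 5*k^2 - 2*k - 24) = (k - 4)*(k + 3)^2*(k^2 + 2*k - 8) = (k - 4)*(k - 2)*(k + 3)^2*(k + 4)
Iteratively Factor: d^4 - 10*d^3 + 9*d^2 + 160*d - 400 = (d - 4)*(d^3 - 6*d^2 - 15*d + 100) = (d - 4)*(d + 4)*(d^2 - 10*d + 25) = (d - 5)*(d - 4)*(d + 4)*(d - 5)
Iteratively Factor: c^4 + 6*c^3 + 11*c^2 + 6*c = (c)*(c^3 + 6*c^2 + 11*c + 6) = c*(c + 3)*(c^2 + 3*c + 2) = c*(c + 1)*(c + 3)*(c + 2)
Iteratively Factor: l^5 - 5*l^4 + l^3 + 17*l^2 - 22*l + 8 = (l - 1)*(l^4 - 4*l^3 - 3*l^2 + 14*l - 8) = (l - 1)*(l + 2)*(l^3 - 6*l^2 + 9*l - 4) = (l - 1)^2*(l + 2)*(l^2 - 5*l + 4) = (l - 4)*(l - 1)^2*(l + 2)*(l - 1)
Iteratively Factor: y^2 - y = (y - 1)*(y)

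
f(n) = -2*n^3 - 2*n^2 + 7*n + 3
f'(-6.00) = -185.00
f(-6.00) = 321.00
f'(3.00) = -59.00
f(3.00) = -48.00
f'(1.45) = -11.42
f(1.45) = 2.85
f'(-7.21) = -276.06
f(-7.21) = 598.17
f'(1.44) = -11.20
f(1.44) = 2.96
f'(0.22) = 5.83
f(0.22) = 4.42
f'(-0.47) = 7.55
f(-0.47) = -0.52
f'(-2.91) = -32.17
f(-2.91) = 14.98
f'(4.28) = -120.03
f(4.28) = -160.48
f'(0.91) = -1.61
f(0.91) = 6.21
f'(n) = -6*n^2 - 4*n + 7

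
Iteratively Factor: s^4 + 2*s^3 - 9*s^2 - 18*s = (s + 3)*(s^3 - s^2 - 6*s) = (s - 3)*(s + 3)*(s^2 + 2*s) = (s - 3)*(s + 2)*(s + 3)*(s)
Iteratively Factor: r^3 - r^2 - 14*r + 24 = (r + 4)*(r^2 - 5*r + 6) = (r - 2)*(r + 4)*(r - 3)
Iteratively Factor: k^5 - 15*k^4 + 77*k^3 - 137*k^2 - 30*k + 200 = (k - 2)*(k^4 - 13*k^3 + 51*k^2 - 35*k - 100) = (k - 5)*(k - 2)*(k^3 - 8*k^2 + 11*k + 20) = (k - 5)^2*(k - 2)*(k^2 - 3*k - 4) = (k - 5)^2*(k - 4)*(k - 2)*(k + 1)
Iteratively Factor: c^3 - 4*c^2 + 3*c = (c - 3)*(c^2 - c) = c*(c - 3)*(c - 1)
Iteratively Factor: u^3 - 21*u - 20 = (u + 1)*(u^2 - u - 20) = (u + 1)*(u + 4)*(u - 5)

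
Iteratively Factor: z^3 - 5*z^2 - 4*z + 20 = (z + 2)*(z^2 - 7*z + 10) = (z - 5)*(z + 2)*(z - 2)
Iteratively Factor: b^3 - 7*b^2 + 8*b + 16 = (b + 1)*(b^2 - 8*b + 16) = (b - 4)*(b + 1)*(b - 4)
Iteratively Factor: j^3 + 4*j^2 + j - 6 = (j + 3)*(j^2 + j - 2) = (j + 2)*(j + 3)*(j - 1)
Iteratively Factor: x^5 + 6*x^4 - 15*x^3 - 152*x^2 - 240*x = (x + 4)*(x^4 + 2*x^3 - 23*x^2 - 60*x) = x*(x + 4)*(x^3 + 2*x^2 - 23*x - 60) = x*(x + 3)*(x + 4)*(x^2 - x - 20) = x*(x - 5)*(x + 3)*(x + 4)*(x + 4)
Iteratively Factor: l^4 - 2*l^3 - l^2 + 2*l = (l)*(l^3 - 2*l^2 - l + 2) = l*(l + 1)*(l^2 - 3*l + 2) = l*(l - 1)*(l + 1)*(l - 2)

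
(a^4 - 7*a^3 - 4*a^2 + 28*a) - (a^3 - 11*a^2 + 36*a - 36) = a^4 - 8*a^3 + 7*a^2 - 8*a + 36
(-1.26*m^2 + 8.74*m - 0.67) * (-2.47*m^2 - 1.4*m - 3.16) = 3.1122*m^4 - 19.8238*m^3 - 6.5995*m^2 - 26.6804*m + 2.1172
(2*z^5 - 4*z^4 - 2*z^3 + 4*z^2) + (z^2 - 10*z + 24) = 2*z^5 - 4*z^4 - 2*z^3 + 5*z^2 - 10*z + 24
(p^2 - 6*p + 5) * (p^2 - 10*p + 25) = p^4 - 16*p^3 + 90*p^2 - 200*p + 125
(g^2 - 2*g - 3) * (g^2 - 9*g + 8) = g^4 - 11*g^3 + 23*g^2 + 11*g - 24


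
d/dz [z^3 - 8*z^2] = z*(3*z - 16)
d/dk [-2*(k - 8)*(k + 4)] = 8 - 4*k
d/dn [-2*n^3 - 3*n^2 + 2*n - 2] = -6*n^2 - 6*n + 2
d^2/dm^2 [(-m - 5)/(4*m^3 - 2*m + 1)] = 4*(-2*(m + 5)*(6*m^2 - 1)^2 + (6*m^2 + 6*m*(m + 5) - 1)*(4*m^3 - 2*m + 1))/(4*m^3 - 2*m + 1)^3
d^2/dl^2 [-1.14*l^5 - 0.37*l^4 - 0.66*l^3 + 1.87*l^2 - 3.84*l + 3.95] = -22.8*l^3 - 4.44*l^2 - 3.96*l + 3.74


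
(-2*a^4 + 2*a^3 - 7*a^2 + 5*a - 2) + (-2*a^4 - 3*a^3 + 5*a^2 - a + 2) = -4*a^4 - a^3 - 2*a^2 + 4*a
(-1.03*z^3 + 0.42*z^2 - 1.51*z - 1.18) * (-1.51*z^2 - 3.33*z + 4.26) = 1.5553*z^5 + 2.7957*z^4 - 3.5063*z^3 + 8.5993*z^2 - 2.5032*z - 5.0268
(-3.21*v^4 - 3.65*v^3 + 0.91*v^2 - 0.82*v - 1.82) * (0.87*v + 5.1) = -2.7927*v^5 - 19.5465*v^4 - 17.8233*v^3 + 3.9276*v^2 - 5.7654*v - 9.282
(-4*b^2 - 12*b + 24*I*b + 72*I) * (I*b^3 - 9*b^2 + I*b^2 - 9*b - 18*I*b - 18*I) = -4*I*b^5 + 12*b^4 - 16*I*b^4 + 48*b^3 - 156*I*b^3 + 468*b^2 - 576*I*b^2 + 1728*b - 432*I*b + 1296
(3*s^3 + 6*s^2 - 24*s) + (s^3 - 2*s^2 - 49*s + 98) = 4*s^3 + 4*s^2 - 73*s + 98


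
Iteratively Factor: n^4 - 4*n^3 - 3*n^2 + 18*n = (n)*(n^3 - 4*n^2 - 3*n + 18) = n*(n + 2)*(n^2 - 6*n + 9) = n*(n - 3)*(n + 2)*(n - 3)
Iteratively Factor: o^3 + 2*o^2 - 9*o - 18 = (o + 3)*(o^2 - o - 6) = (o - 3)*(o + 3)*(o + 2)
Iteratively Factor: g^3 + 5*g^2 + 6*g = (g + 3)*(g^2 + 2*g) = (g + 2)*(g + 3)*(g)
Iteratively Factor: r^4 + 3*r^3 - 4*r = (r)*(r^3 + 3*r^2 - 4) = r*(r + 2)*(r^2 + r - 2) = r*(r - 1)*(r + 2)*(r + 2)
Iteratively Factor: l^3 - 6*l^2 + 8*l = (l - 4)*(l^2 - 2*l) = l*(l - 4)*(l - 2)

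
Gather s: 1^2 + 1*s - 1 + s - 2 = 2*s - 2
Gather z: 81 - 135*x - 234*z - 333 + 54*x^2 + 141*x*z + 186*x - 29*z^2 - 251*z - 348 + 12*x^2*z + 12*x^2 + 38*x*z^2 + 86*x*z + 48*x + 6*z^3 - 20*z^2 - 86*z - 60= 66*x^2 + 99*x + 6*z^3 + z^2*(38*x - 49) + z*(12*x^2 + 227*x - 571) - 660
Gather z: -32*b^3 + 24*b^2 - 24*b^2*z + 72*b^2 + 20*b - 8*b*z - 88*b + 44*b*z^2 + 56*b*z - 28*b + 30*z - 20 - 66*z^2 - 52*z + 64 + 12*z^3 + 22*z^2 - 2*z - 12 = -32*b^3 + 96*b^2 - 96*b + 12*z^3 + z^2*(44*b - 44) + z*(-24*b^2 + 48*b - 24) + 32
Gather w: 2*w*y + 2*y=2*w*y + 2*y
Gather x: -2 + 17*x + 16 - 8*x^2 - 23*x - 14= -8*x^2 - 6*x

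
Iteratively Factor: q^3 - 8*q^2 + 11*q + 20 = (q - 4)*(q^2 - 4*q - 5) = (q - 5)*(q - 4)*(q + 1)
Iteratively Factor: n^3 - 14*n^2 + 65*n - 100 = (n - 5)*(n^2 - 9*n + 20) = (n - 5)^2*(n - 4)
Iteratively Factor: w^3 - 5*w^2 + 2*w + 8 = (w - 4)*(w^2 - w - 2) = (w - 4)*(w - 2)*(w + 1)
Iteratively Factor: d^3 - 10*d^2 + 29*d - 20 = (d - 4)*(d^2 - 6*d + 5) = (d - 5)*(d - 4)*(d - 1)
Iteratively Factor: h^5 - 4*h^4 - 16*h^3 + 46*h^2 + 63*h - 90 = (h - 3)*(h^4 - h^3 - 19*h^2 - 11*h + 30) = (h - 5)*(h - 3)*(h^3 + 4*h^2 + h - 6) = (h - 5)*(h - 3)*(h + 3)*(h^2 + h - 2) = (h - 5)*(h - 3)*(h + 2)*(h + 3)*(h - 1)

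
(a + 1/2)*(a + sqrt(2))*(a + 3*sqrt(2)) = a^3 + a^2/2 + 4*sqrt(2)*a^2 + 2*sqrt(2)*a + 6*a + 3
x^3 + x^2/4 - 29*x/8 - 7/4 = (x - 2)*(x + 1/2)*(x + 7/4)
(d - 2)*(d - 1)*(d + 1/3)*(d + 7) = d^4 + 13*d^3/3 - 53*d^2/3 + 23*d/3 + 14/3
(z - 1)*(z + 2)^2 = z^3 + 3*z^2 - 4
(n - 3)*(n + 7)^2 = n^3 + 11*n^2 + 7*n - 147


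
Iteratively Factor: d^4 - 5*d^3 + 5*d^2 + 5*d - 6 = (d - 1)*(d^3 - 4*d^2 + d + 6) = (d - 1)*(d + 1)*(d^2 - 5*d + 6) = (d - 2)*(d - 1)*(d + 1)*(d - 3)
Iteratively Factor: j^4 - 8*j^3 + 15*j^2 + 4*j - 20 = (j - 2)*(j^3 - 6*j^2 + 3*j + 10) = (j - 5)*(j - 2)*(j^2 - j - 2) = (j - 5)*(j - 2)*(j + 1)*(j - 2)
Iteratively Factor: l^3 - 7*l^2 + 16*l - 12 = (l - 2)*(l^2 - 5*l + 6) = (l - 3)*(l - 2)*(l - 2)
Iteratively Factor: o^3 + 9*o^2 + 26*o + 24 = (o + 3)*(o^2 + 6*o + 8) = (o + 3)*(o + 4)*(o + 2)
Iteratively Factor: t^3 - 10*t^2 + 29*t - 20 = (t - 5)*(t^2 - 5*t + 4) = (t - 5)*(t - 1)*(t - 4)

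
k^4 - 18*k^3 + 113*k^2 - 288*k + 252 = (k - 7)*(k - 6)*(k - 3)*(k - 2)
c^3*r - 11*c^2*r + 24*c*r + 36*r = (c - 6)^2*(c*r + r)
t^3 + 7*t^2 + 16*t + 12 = (t + 2)^2*(t + 3)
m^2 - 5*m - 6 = (m - 6)*(m + 1)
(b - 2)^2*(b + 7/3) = b^3 - 5*b^2/3 - 16*b/3 + 28/3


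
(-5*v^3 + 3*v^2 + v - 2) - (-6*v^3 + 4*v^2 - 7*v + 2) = v^3 - v^2 + 8*v - 4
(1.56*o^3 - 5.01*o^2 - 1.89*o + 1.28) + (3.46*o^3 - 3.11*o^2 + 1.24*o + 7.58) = 5.02*o^3 - 8.12*o^2 - 0.65*o + 8.86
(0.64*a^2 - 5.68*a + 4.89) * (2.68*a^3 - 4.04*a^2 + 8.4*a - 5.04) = 1.7152*a^5 - 17.808*a^4 + 41.4284*a^3 - 70.6932*a^2 + 69.7032*a - 24.6456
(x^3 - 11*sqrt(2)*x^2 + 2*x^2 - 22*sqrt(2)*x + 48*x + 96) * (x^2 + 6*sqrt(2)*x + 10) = x^5 - 5*sqrt(2)*x^4 + 2*x^4 - 74*x^3 - 10*sqrt(2)*x^3 - 148*x^2 + 178*sqrt(2)*x^2 + 480*x + 356*sqrt(2)*x + 960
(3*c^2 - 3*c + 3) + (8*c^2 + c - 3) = 11*c^2 - 2*c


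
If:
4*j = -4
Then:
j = -1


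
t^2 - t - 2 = (t - 2)*(t + 1)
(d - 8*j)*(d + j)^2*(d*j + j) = d^4*j - 6*d^3*j^2 + d^3*j - 15*d^2*j^3 - 6*d^2*j^2 - 8*d*j^4 - 15*d*j^3 - 8*j^4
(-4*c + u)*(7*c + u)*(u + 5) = -28*c^2*u - 140*c^2 + 3*c*u^2 + 15*c*u + u^3 + 5*u^2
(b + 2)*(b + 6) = b^2 + 8*b + 12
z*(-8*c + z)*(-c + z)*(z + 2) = 8*c^2*z^2 + 16*c^2*z - 9*c*z^3 - 18*c*z^2 + z^4 + 2*z^3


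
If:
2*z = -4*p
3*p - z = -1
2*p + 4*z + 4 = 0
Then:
No Solution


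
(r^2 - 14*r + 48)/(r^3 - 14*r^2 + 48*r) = 1/r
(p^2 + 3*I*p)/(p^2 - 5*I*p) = (p + 3*I)/(p - 5*I)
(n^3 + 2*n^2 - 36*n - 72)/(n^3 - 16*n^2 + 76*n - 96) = (n^2 + 8*n + 12)/(n^2 - 10*n + 16)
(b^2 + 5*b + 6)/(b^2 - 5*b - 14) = (b + 3)/(b - 7)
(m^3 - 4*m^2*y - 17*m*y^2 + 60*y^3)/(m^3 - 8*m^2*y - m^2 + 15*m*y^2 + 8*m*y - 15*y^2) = (m + 4*y)/(m - 1)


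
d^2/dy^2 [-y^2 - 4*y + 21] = -2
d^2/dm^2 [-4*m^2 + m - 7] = -8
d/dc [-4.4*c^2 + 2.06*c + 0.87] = 2.06 - 8.8*c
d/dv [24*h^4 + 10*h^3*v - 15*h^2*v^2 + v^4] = 10*h^3 - 30*h^2*v + 4*v^3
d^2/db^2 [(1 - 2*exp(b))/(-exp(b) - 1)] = 3*(1 - exp(b))*exp(b)/(exp(3*b) + 3*exp(2*b) + 3*exp(b) + 1)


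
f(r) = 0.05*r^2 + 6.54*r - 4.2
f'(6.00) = 7.14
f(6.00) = 36.84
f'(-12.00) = 5.34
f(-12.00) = -75.48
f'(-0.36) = 6.50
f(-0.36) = -6.55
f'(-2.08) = 6.33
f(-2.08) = -17.59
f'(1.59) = 6.70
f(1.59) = 6.33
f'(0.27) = 6.57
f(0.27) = -2.43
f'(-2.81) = 6.26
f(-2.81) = -22.18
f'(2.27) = 6.77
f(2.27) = 10.90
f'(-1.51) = 6.39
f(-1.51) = -13.96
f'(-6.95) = 5.84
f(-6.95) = -47.24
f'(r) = 0.1*r + 6.54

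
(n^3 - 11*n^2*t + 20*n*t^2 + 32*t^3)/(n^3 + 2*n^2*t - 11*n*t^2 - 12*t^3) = (-n^2 + 12*n*t - 32*t^2)/(-n^2 - n*t + 12*t^2)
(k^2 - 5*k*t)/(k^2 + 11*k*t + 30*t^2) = k*(k - 5*t)/(k^2 + 11*k*t + 30*t^2)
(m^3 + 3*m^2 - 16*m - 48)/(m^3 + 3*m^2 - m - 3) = (m^2 - 16)/(m^2 - 1)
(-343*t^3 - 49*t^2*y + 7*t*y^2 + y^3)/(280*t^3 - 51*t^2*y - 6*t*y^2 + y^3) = (-49*t^2 + y^2)/(40*t^2 - 13*t*y + y^2)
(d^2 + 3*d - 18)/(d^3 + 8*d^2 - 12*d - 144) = (d - 3)/(d^2 + 2*d - 24)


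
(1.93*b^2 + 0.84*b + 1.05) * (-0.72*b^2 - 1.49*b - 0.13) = -1.3896*b^4 - 3.4805*b^3 - 2.2585*b^2 - 1.6737*b - 0.1365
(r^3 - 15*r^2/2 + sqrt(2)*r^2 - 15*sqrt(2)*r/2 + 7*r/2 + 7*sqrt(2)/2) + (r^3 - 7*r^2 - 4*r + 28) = 2*r^3 - 29*r^2/2 + sqrt(2)*r^2 - 15*sqrt(2)*r/2 - r/2 + 7*sqrt(2)/2 + 28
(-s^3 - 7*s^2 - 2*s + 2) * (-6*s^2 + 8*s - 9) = 6*s^5 + 34*s^4 - 35*s^3 + 35*s^2 + 34*s - 18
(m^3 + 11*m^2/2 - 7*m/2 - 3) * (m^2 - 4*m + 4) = m^5 + 3*m^4/2 - 43*m^3/2 + 33*m^2 - 2*m - 12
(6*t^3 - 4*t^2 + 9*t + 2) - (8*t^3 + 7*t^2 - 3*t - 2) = -2*t^3 - 11*t^2 + 12*t + 4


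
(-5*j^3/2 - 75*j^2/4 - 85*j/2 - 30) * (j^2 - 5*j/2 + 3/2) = -5*j^5/2 - 25*j^4/2 + 5*j^3/8 + 385*j^2/8 + 45*j/4 - 45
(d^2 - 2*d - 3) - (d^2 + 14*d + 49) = -16*d - 52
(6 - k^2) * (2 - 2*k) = 2*k^3 - 2*k^2 - 12*k + 12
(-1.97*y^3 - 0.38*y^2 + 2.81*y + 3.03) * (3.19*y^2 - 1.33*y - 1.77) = -6.2843*y^5 + 1.4079*y^4 + 12.9562*y^3 + 6.601*y^2 - 9.0036*y - 5.3631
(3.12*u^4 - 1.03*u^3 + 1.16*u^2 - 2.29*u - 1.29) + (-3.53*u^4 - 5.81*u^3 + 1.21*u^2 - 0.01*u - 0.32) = -0.41*u^4 - 6.84*u^3 + 2.37*u^2 - 2.3*u - 1.61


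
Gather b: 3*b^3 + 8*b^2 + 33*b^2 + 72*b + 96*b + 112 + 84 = 3*b^3 + 41*b^2 + 168*b + 196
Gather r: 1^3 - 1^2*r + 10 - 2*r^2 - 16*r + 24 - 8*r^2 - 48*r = -10*r^2 - 65*r + 35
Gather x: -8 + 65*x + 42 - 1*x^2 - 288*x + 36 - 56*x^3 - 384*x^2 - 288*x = -56*x^3 - 385*x^2 - 511*x + 70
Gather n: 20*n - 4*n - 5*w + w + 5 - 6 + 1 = 16*n - 4*w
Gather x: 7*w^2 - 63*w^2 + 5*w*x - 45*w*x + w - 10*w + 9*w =-56*w^2 - 40*w*x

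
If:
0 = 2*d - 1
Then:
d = 1/2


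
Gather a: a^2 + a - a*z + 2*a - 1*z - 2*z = a^2 + a*(3 - z) - 3*z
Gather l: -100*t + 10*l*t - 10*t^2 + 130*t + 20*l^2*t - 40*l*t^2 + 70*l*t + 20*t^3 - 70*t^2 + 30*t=20*l^2*t + l*(-40*t^2 + 80*t) + 20*t^3 - 80*t^2 + 60*t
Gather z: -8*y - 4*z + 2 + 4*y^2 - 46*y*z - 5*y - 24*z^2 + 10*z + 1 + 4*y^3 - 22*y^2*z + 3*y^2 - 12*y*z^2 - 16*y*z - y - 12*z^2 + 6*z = 4*y^3 + 7*y^2 - 14*y + z^2*(-12*y - 36) + z*(-22*y^2 - 62*y + 12) + 3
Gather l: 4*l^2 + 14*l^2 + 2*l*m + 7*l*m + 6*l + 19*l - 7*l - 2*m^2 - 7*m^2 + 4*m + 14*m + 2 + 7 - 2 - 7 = 18*l^2 + l*(9*m + 18) - 9*m^2 + 18*m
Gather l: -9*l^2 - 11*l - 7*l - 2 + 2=-9*l^2 - 18*l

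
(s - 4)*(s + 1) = s^2 - 3*s - 4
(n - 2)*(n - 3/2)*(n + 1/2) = n^3 - 3*n^2 + 5*n/4 + 3/2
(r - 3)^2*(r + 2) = r^3 - 4*r^2 - 3*r + 18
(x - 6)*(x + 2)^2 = x^3 - 2*x^2 - 20*x - 24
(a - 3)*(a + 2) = a^2 - a - 6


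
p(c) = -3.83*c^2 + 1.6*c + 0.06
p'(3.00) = -21.38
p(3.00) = -29.61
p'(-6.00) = 47.56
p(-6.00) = -147.42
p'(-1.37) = 12.09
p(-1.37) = -9.32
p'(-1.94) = 16.46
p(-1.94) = -17.46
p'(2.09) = -14.41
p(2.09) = -13.33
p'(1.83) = -12.42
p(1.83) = -9.84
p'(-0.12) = 2.52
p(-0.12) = -0.19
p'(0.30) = -0.70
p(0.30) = 0.20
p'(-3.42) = 27.80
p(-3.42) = -50.21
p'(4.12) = -29.96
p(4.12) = -58.36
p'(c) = 1.6 - 7.66*c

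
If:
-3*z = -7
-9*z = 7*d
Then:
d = -3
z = 7/3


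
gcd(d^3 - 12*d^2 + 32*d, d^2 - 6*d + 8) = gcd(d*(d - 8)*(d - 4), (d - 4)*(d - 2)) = d - 4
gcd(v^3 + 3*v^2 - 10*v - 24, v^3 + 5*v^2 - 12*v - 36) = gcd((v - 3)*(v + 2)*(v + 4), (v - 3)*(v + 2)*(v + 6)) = v^2 - v - 6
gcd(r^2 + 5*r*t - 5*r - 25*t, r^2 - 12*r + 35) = r - 5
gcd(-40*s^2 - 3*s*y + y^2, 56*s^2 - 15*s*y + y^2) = -8*s + y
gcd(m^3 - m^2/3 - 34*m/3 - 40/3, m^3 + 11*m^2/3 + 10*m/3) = m^2 + 11*m/3 + 10/3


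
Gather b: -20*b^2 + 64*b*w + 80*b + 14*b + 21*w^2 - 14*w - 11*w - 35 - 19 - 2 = -20*b^2 + b*(64*w + 94) + 21*w^2 - 25*w - 56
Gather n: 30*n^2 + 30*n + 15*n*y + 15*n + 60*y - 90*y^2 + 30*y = 30*n^2 + n*(15*y + 45) - 90*y^2 + 90*y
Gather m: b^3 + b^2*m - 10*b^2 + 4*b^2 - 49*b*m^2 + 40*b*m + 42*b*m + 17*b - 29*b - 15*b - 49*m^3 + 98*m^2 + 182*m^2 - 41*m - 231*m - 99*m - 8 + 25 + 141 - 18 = b^3 - 6*b^2 - 27*b - 49*m^3 + m^2*(280 - 49*b) + m*(b^2 + 82*b - 371) + 140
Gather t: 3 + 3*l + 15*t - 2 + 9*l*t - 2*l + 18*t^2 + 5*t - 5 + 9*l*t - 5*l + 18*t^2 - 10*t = -4*l + 36*t^2 + t*(18*l + 10) - 4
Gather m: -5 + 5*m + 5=5*m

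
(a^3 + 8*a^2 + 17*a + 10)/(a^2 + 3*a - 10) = (a^2 + 3*a + 2)/(a - 2)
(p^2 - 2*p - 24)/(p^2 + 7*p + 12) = (p - 6)/(p + 3)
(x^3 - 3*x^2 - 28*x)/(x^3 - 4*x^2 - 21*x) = (x + 4)/(x + 3)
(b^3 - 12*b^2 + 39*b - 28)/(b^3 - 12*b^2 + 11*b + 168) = (b^2 - 5*b + 4)/(b^2 - 5*b - 24)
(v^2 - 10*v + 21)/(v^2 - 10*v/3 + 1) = 3*(v - 7)/(3*v - 1)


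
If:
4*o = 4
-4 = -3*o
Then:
No Solution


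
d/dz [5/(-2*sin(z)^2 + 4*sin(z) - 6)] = 5*(sin(z) - 1)*cos(z)/(sin(z)^2 - 2*sin(z) + 3)^2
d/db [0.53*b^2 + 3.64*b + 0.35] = 1.06*b + 3.64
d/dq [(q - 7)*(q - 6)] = 2*q - 13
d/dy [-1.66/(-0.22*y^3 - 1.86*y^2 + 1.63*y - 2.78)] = (-1.0956*y^2 - 6.1752*y + 2.7058)/(0.22*y^3 + 1.86*y^2 - 1.63*y + 2.78)^2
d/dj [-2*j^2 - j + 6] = -4*j - 1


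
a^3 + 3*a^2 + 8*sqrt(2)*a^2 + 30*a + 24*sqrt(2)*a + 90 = (a + 3)*(a + 3*sqrt(2))*(a + 5*sqrt(2))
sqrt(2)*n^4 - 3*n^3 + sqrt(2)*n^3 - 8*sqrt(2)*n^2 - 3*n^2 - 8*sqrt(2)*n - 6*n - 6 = (n + 1)*(n - 3*sqrt(2))*(n + sqrt(2))*(sqrt(2)*n + 1)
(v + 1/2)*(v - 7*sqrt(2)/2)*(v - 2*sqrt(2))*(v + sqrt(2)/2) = v^4 - 5*sqrt(2)*v^3 + v^3/2 - 5*sqrt(2)*v^2/2 + 17*v^2/2 + 17*v/4 + 7*sqrt(2)*v + 7*sqrt(2)/2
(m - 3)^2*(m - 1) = m^3 - 7*m^2 + 15*m - 9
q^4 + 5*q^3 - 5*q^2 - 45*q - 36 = (q - 3)*(q + 1)*(q + 3)*(q + 4)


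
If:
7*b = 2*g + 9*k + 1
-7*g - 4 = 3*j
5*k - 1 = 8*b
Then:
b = 5*k/8 - 1/8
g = -37*k/16 - 15/16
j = 259*k/48 + 41/48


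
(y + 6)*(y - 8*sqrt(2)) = y^2 - 8*sqrt(2)*y + 6*y - 48*sqrt(2)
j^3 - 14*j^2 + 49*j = j*(j - 7)^2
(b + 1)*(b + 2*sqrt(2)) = b^2 + b + 2*sqrt(2)*b + 2*sqrt(2)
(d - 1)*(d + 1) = d^2 - 1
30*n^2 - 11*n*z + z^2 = (-6*n + z)*(-5*n + z)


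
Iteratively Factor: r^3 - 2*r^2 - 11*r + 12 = (r - 4)*(r^2 + 2*r - 3) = (r - 4)*(r + 3)*(r - 1)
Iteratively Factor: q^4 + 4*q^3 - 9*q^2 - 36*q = (q)*(q^3 + 4*q^2 - 9*q - 36) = q*(q - 3)*(q^2 + 7*q + 12) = q*(q - 3)*(q + 3)*(q + 4)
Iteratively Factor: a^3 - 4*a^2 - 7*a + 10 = (a + 2)*(a^2 - 6*a + 5) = (a - 1)*(a + 2)*(a - 5)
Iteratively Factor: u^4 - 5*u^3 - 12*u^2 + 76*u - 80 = (u - 2)*(u^3 - 3*u^2 - 18*u + 40) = (u - 2)^2*(u^2 - u - 20) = (u - 2)^2*(u + 4)*(u - 5)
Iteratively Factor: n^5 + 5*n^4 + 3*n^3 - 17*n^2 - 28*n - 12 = (n + 3)*(n^4 + 2*n^3 - 3*n^2 - 8*n - 4) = (n + 2)*(n + 3)*(n^3 - 3*n - 2) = (n + 1)*(n + 2)*(n + 3)*(n^2 - n - 2) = (n - 2)*(n + 1)*(n + 2)*(n + 3)*(n + 1)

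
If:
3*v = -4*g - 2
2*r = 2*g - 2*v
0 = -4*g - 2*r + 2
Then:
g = 1/13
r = 11/13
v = -10/13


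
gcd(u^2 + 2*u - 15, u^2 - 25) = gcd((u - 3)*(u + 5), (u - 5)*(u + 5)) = u + 5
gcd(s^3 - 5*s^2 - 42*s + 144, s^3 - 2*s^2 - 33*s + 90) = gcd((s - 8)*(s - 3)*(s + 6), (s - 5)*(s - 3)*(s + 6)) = s^2 + 3*s - 18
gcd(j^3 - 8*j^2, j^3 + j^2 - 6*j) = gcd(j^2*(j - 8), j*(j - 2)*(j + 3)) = j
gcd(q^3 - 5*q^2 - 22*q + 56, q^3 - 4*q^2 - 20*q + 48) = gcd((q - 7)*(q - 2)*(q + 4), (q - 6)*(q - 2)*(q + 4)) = q^2 + 2*q - 8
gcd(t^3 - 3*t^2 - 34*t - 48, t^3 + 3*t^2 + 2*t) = t + 2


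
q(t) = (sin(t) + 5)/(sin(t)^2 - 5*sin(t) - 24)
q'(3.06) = -0.00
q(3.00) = -0.21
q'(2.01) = 0.00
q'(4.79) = 0.00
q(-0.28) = -0.21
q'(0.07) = 0.00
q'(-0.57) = 0.01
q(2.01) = -0.21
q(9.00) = -0.21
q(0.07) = -0.21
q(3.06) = -0.21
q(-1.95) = -0.22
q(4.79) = -0.22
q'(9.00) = 0.00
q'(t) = (-2*sin(t)*cos(t) + 5*cos(t))*(sin(t) + 5)/(sin(t)^2 - 5*sin(t) - 24)^2 + cos(t)/(sin(t)^2 - 5*sin(t) - 24)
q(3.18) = -0.21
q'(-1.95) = -0.01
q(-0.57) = -0.21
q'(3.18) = -0.00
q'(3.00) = 0.00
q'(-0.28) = 0.01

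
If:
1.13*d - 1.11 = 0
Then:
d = 0.98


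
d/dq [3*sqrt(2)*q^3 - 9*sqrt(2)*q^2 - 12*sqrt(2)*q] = sqrt(2)*(9*q^2 - 18*q - 12)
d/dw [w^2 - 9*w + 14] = 2*w - 9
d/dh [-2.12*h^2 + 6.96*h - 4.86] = 6.96 - 4.24*h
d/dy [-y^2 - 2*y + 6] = -2*y - 2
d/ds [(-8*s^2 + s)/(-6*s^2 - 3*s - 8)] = 2*(15*s^2 + 64*s - 4)/(36*s^4 + 36*s^3 + 105*s^2 + 48*s + 64)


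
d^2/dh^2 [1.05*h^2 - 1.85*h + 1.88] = 2.10000000000000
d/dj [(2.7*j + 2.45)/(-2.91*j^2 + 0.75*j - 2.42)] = (7.857*j^2 + 14.259*j - 8.3715)/(8.4681*j^4 - 4.365*j^3 + 14.6469*j^2 - 3.63*j + 5.8564)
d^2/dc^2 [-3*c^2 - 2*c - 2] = -6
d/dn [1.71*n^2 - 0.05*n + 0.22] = 3.42*n - 0.05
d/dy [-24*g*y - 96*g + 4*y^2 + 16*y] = -24*g + 8*y + 16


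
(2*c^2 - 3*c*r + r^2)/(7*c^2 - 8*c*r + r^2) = (-2*c + r)/(-7*c + r)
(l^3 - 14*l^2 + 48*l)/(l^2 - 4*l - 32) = l*(l - 6)/(l + 4)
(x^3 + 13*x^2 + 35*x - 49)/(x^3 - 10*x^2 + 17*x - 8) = (x^2 + 14*x + 49)/(x^2 - 9*x + 8)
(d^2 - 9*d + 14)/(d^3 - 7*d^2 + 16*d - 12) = (d - 7)/(d^2 - 5*d + 6)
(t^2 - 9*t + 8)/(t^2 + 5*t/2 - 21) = 2*(t^2 - 9*t + 8)/(2*t^2 + 5*t - 42)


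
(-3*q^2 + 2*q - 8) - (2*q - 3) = -3*q^2 - 5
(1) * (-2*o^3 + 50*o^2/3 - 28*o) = -2*o^3 + 50*o^2/3 - 28*o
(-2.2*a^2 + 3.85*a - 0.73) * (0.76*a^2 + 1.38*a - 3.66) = -1.672*a^4 - 0.11*a^3 + 12.8102*a^2 - 15.0984*a + 2.6718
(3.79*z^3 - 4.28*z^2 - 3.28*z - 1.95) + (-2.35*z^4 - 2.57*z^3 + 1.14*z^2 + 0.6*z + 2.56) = -2.35*z^4 + 1.22*z^3 - 3.14*z^2 - 2.68*z + 0.61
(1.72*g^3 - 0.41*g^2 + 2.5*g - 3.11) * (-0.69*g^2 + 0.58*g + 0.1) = -1.1868*g^5 + 1.2805*g^4 - 1.7908*g^3 + 3.5549*g^2 - 1.5538*g - 0.311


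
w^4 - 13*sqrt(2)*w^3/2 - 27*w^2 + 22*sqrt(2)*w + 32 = (w - 8*sqrt(2))*(w - sqrt(2))*(w + sqrt(2)/2)*(w + 2*sqrt(2))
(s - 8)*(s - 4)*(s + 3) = s^3 - 9*s^2 - 4*s + 96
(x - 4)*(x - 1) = x^2 - 5*x + 4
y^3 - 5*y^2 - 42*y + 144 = (y - 8)*(y - 3)*(y + 6)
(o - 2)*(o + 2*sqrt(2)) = o^2 - 2*o + 2*sqrt(2)*o - 4*sqrt(2)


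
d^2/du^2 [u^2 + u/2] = 2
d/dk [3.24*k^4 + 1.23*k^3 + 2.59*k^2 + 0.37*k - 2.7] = 12.96*k^3 + 3.69*k^2 + 5.18*k + 0.37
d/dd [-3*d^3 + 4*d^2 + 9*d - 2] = -9*d^2 + 8*d + 9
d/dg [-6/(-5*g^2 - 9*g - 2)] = 6*(-10*g - 9)/(5*g^2 + 9*g + 2)^2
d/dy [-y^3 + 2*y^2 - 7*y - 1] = -3*y^2 + 4*y - 7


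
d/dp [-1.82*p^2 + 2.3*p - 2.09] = 2.3 - 3.64*p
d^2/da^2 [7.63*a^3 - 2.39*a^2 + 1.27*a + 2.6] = 45.78*a - 4.78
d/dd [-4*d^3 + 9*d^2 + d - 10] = -12*d^2 + 18*d + 1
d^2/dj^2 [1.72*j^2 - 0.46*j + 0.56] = 3.44000000000000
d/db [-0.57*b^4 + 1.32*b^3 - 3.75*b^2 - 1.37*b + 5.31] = -2.28*b^3 + 3.96*b^2 - 7.5*b - 1.37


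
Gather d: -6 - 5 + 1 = -10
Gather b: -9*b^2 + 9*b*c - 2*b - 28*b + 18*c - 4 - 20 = -9*b^2 + b*(9*c - 30) + 18*c - 24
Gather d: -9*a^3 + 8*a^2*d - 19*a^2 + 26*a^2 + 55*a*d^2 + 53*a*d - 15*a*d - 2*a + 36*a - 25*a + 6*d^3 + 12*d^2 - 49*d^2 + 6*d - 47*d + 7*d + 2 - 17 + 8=-9*a^3 + 7*a^2 + 9*a + 6*d^3 + d^2*(55*a - 37) + d*(8*a^2 + 38*a - 34) - 7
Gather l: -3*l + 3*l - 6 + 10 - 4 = 0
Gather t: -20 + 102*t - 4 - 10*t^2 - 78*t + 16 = -10*t^2 + 24*t - 8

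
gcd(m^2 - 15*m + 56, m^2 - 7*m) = m - 7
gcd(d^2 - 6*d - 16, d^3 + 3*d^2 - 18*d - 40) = d + 2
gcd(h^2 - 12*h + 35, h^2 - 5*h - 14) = h - 7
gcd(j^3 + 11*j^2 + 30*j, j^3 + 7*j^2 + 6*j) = j^2 + 6*j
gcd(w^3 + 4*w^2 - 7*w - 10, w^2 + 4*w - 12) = w - 2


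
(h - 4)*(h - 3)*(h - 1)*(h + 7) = h^4 - h^3 - 37*h^2 + 121*h - 84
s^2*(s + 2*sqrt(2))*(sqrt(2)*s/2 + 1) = sqrt(2)*s^4/2 + 3*s^3 + 2*sqrt(2)*s^2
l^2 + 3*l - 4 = (l - 1)*(l + 4)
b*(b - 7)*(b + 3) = b^3 - 4*b^2 - 21*b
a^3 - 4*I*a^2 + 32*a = a*(a - 8*I)*(a + 4*I)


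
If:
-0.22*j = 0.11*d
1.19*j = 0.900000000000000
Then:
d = -1.51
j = 0.76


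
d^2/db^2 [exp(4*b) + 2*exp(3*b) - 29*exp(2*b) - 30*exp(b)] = (16*exp(3*b) + 18*exp(2*b) - 116*exp(b) - 30)*exp(b)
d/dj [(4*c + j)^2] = 8*c + 2*j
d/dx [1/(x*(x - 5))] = (5 - 2*x)/(x^2*(x^2 - 10*x + 25))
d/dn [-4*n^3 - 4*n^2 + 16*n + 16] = -12*n^2 - 8*n + 16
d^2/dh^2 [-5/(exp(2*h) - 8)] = 20*(-exp(2*h) - 8)*exp(2*h)/(exp(2*h) - 8)^3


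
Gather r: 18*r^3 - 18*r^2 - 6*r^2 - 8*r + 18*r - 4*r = 18*r^3 - 24*r^2 + 6*r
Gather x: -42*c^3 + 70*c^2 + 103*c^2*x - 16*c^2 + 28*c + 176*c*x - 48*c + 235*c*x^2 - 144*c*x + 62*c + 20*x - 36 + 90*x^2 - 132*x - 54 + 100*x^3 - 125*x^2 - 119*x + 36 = -42*c^3 + 54*c^2 + 42*c + 100*x^3 + x^2*(235*c - 35) + x*(103*c^2 + 32*c - 231) - 54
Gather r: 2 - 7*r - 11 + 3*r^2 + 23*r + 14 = 3*r^2 + 16*r + 5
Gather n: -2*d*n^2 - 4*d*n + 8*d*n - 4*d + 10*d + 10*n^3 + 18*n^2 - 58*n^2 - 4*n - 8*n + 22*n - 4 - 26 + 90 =6*d + 10*n^3 + n^2*(-2*d - 40) + n*(4*d + 10) + 60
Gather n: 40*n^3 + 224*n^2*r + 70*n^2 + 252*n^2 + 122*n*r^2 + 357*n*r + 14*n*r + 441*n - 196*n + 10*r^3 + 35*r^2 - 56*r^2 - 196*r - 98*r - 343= 40*n^3 + n^2*(224*r + 322) + n*(122*r^2 + 371*r + 245) + 10*r^3 - 21*r^2 - 294*r - 343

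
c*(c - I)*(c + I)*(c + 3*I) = c^4 + 3*I*c^3 + c^2 + 3*I*c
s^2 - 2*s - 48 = (s - 8)*(s + 6)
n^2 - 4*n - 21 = (n - 7)*(n + 3)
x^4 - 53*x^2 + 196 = (x - 7)*(x - 2)*(x + 2)*(x + 7)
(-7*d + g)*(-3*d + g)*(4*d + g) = 84*d^3 - 19*d^2*g - 6*d*g^2 + g^3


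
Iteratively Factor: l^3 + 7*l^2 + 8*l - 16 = (l + 4)*(l^2 + 3*l - 4) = (l - 1)*(l + 4)*(l + 4)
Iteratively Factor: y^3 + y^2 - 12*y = (y)*(y^2 + y - 12) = y*(y + 4)*(y - 3)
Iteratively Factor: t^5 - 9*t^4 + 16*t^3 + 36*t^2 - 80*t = (t - 4)*(t^4 - 5*t^3 - 4*t^2 + 20*t) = (t - 4)*(t - 2)*(t^3 - 3*t^2 - 10*t) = t*(t - 4)*(t - 2)*(t^2 - 3*t - 10) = t*(t - 5)*(t - 4)*(t - 2)*(t + 2)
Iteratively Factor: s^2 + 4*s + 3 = (s + 1)*(s + 3)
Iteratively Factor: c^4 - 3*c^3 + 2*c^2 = (c - 1)*(c^3 - 2*c^2) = c*(c - 1)*(c^2 - 2*c) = c*(c - 2)*(c - 1)*(c)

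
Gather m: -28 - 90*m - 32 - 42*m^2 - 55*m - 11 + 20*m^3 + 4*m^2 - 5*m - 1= 20*m^3 - 38*m^2 - 150*m - 72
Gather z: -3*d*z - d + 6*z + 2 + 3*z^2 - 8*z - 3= -d + 3*z^2 + z*(-3*d - 2) - 1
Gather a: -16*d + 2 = 2 - 16*d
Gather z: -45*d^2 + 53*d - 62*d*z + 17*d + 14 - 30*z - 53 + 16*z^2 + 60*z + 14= -45*d^2 + 70*d + 16*z^2 + z*(30 - 62*d) - 25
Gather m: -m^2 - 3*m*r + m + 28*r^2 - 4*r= -m^2 + m*(1 - 3*r) + 28*r^2 - 4*r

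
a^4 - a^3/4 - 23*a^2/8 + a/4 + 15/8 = (a - 3/2)*(a - 1)*(a + 1)*(a + 5/4)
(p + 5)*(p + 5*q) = p^2 + 5*p*q + 5*p + 25*q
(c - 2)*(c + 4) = c^2 + 2*c - 8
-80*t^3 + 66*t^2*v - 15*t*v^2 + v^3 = (-8*t + v)*(-5*t + v)*(-2*t + v)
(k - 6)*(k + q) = k^2 + k*q - 6*k - 6*q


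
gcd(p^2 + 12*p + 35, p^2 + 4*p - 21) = p + 7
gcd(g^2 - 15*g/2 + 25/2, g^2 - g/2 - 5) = g - 5/2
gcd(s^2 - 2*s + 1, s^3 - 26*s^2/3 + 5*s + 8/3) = s - 1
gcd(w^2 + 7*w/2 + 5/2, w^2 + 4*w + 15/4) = w + 5/2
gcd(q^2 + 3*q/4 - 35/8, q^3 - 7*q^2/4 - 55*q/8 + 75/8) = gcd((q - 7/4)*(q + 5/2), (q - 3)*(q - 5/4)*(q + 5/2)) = q + 5/2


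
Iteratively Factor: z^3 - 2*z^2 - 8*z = (z)*(z^2 - 2*z - 8) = z*(z + 2)*(z - 4)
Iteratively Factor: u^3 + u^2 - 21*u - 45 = (u + 3)*(u^2 - 2*u - 15) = (u - 5)*(u + 3)*(u + 3)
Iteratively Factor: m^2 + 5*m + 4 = (m + 1)*(m + 4)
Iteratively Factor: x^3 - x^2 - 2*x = (x + 1)*(x^2 - 2*x) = (x - 2)*(x + 1)*(x)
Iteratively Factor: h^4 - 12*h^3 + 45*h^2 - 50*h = (h - 5)*(h^3 - 7*h^2 + 10*h) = (h - 5)^2*(h^2 - 2*h) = h*(h - 5)^2*(h - 2)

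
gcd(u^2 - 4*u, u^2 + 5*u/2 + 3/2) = 1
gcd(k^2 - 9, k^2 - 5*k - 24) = k + 3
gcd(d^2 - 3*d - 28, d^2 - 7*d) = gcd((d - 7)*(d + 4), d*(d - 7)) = d - 7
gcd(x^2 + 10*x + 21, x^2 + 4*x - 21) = x + 7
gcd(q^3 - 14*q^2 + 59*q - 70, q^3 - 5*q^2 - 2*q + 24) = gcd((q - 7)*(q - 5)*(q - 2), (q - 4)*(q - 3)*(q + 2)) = 1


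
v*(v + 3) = v^2 + 3*v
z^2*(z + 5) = z^3 + 5*z^2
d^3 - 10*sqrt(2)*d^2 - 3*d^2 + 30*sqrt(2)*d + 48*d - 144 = (d - 3)*(d - 6*sqrt(2))*(d - 4*sqrt(2))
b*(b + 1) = b^2 + b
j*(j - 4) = j^2 - 4*j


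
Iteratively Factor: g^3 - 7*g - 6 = (g + 1)*(g^2 - g - 6) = (g - 3)*(g + 1)*(g + 2)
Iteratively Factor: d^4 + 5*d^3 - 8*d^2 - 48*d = (d + 4)*(d^3 + d^2 - 12*d) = d*(d + 4)*(d^2 + d - 12) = d*(d + 4)^2*(d - 3)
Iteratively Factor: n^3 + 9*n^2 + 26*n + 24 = (n + 3)*(n^2 + 6*n + 8) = (n + 2)*(n + 3)*(n + 4)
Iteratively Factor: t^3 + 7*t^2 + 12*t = (t + 3)*(t^2 + 4*t) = (t + 3)*(t + 4)*(t)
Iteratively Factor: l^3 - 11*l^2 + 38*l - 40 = (l - 2)*(l^2 - 9*l + 20) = (l - 4)*(l - 2)*(l - 5)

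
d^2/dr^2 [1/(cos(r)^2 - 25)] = 2*(-2*sin(r)^4 + 51*sin(r)^2 - 24)/(cos(r)^2 - 25)^3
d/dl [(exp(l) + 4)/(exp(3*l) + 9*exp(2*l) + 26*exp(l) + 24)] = (-2*exp(l) - 5)*exp(l)/(exp(4*l) + 10*exp(3*l) + 37*exp(2*l) + 60*exp(l) + 36)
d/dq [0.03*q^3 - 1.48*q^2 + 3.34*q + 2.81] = 0.09*q^2 - 2.96*q + 3.34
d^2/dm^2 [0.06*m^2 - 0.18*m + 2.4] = 0.120000000000000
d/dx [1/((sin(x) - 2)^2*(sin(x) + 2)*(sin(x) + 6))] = 2*(-10*sin(x) + cos(2*x) - 5)*cos(x)/((sin(x) - 2)^3*(sin(x) + 2)^2*(sin(x) + 6)^2)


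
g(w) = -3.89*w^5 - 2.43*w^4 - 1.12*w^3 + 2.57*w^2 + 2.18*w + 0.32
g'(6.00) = -27394.66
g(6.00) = -33533.92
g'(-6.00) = -23257.30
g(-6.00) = 27421.04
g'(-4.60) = -7855.11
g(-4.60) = 7077.63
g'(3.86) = -4904.93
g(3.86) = -3890.23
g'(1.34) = -83.06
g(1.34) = -19.48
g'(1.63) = -177.76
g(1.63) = -56.06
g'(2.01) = -397.47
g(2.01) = -161.30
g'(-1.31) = -45.75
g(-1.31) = 12.24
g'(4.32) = -7596.11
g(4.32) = -6731.79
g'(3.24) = -2490.42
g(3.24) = -1660.43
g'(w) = -19.45*w^4 - 9.72*w^3 - 3.36*w^2 + 5.14*w + 2.18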